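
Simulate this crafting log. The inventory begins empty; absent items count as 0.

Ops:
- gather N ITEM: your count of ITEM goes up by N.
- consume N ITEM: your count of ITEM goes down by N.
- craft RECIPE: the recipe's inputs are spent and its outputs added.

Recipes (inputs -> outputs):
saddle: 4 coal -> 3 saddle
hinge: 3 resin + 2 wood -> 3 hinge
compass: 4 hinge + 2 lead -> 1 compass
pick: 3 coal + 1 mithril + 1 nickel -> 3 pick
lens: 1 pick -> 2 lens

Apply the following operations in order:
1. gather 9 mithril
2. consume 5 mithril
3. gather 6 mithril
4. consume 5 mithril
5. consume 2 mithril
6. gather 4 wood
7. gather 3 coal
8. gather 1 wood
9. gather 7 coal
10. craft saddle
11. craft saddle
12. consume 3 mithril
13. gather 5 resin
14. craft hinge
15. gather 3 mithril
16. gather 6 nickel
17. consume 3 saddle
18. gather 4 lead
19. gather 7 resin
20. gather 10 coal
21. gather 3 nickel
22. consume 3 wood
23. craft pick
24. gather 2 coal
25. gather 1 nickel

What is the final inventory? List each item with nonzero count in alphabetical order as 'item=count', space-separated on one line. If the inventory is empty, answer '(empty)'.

Answer: coal=11 hinge=3 lead=4 mithril=2 nickel=9 pick=3 resin=9 saddle=3

Derivation:
After 1 (gather 9 mithril): mithril=9
After 2 (consume 5 mithril): mithril=4
After 3 (gather 6 mithril): mithril=10
After 4 (consume 5 mithril): mithril=5
After 5 (consume 2 mithril): mithril=3
After 6 (gather 4 wood): mithril=3 wood=4
After 7 (gather 3 coal): coal=3 mithril=3 wood=4
After 8 (gather 1 wood): coal=3 mithril=3 wood=5
After 9 (gather 7 coal): coal=10 mithril=3 wood=5
After 10 (craft saddle): coal=6 mithril=3 saddle=3 wood=5
After 11 (craft saddle): coal=2 mithril=3 saddle=6 wood=5
After 12 (consume 3 mithril): coal=2 saddle=6 wood=5
After 13 (gather 5 resin): coal=2 resin=5 saddle=6 wood=5
After 14 (craft hinge): coal=2 hinge=3 resin=2 saddle=6 wood=3
After 15 (gather 3 mithril): coal=2 hinge=3 mithril=3 resin=2 saddle=6 wood=3
After 16 (gather 6 nickel): coal=2 hinge=3 mithril=3 nickel=6 resin=2 saddle=6 wood=3
After 17 (consume 3 saddle): coal=2 hinge=3 mithril=3 nickel=6 resin=2 saddle=3 wood=3
After 18 (gather 4 lead): coal=2 hinge=3 lead=4 mithril=3 nickel=6 resin=2 saddle=3 wood=3
After 19 (gather 7 resin): coal=2 hinge=3 lead=4 mithril=3 nickel=6 resin=9 saddle=3 wood=3
After 20 (gather 10 coal): coal=12 hinge=3 lead=4 mithril=3 nickel=6 resin=9 saddle=3 wood=3
After 21 (gather 3 nickel): coal=12 hinge=3 lead=4 mithril=3 nickel=9 resin=9 saddle=3 wood=3
After 22 (consume 3 wood): coal=12 hinge=3 lead=4 mithril=3 nickel=9 resin=9 saddle=3
After 23 (craft pick): coal=9 hinge=3 lead=4 mithril=2 nickel=8 pick=3 resin=9 saddle=3
After 24 (gather 2 coal): coal=11 hinge=3 lead=4 mithril=2 nickel=8 pick=3 resin=9 saddle=3
After 25 (gather 1 nickel): coal=11 hinge=3 lead=4 mithril=2 nickel=9 pick=3 resin=9 saddle=3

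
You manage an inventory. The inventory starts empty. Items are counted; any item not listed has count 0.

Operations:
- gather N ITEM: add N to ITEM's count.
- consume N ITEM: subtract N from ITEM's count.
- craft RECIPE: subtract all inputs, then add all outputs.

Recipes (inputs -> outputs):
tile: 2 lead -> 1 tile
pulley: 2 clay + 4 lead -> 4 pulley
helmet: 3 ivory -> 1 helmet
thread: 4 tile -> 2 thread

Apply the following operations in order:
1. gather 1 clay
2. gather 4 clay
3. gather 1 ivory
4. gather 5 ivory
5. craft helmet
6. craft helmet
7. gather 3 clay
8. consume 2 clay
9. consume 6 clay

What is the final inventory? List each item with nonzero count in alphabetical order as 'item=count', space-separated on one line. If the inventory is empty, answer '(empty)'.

After 1 (gather 1 clay): clay=1
After 2 (gather 4 clay): clay=5
After 3 (gather 1 ivory): clay=5 ivory=1
After 4 (gather 5 ivory): clay=5 ivory=6
After 5 (craft helmet): clay=5 helmet=1 ivory=3
After 6 (craft helmet): clay=5 helmet=2
After 7 (gather 3 clay): clay=8 helmet=2
After 8 (consume 2 clay): clay=6 helmet=2
After 9 (consume 6 clay): helmet=2

Answer: helmet=2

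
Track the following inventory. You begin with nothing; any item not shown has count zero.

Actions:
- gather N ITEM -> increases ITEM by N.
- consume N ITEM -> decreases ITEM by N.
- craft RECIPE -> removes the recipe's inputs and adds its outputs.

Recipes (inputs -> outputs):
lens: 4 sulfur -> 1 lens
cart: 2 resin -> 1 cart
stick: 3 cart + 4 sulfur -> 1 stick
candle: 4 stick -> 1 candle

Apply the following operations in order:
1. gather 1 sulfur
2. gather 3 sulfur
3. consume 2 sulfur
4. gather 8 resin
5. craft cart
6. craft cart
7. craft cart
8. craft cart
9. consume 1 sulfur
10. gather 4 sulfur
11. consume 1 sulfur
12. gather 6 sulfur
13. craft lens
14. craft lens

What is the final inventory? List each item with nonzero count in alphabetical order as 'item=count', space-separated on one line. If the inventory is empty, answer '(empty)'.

Answer: cart=4 lens=2 sulfur=2

Derivation:
After 1 (gather 1 sulfur): sulfur=1
After 2 (gather 3 sulfur): sulfur=4
After 3 (consume 2 sulfur): sulfur=2
After 4 (gather 8 resin): resin=8 sulfur=2
After 5 (craft cart): cart=1 resin=6 sulfur=2
After 6 (craft cart): cart=2 resin=4 sulfur=2
After 7 (craft cart): cart=3 resin=2 sulfur=2
After 8 (craft cart): cart=4 sulfur=2
After 9 (consume 1 sulfur): cart=4 sulfur=1
After 10 (gather 4 sulfur): cart=4 sulfur=5
After 11 (consume 1 sulfur): cart=4 sulfur=4
After 12 (gather 6 sulfur): cart=4 sulfur=10
After 13 (craft lens): cart=4 lens=1 sulfur=6
After 14 (craft lens): cart=4 lens=2 sulfur=2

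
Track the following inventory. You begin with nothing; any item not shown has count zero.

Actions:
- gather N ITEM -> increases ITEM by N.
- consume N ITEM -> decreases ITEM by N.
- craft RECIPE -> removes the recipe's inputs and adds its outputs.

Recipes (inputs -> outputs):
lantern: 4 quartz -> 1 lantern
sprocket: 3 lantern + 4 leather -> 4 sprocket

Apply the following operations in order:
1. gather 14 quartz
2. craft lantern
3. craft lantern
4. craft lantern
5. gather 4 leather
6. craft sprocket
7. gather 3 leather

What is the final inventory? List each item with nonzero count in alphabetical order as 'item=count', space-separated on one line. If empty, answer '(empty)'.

After 1 (gather 14 quartz): quartz=14
After 2 (craft lantern): lantern=1 quartz=10
After 3 (craft lantern): lantern=2 quartz=6
After 4 (craft lantern): lantern=3 quartz=2
After 5 (gather 4 leather): lantern=3 leather=4 quartz=2
After 6 (craft sprocket): quartz=2 sprocket=4
After 7 (gather 3 leather): leather=3 quartz=2 sprocket=4

Answer: leather=3 quartz=2 sprocket=4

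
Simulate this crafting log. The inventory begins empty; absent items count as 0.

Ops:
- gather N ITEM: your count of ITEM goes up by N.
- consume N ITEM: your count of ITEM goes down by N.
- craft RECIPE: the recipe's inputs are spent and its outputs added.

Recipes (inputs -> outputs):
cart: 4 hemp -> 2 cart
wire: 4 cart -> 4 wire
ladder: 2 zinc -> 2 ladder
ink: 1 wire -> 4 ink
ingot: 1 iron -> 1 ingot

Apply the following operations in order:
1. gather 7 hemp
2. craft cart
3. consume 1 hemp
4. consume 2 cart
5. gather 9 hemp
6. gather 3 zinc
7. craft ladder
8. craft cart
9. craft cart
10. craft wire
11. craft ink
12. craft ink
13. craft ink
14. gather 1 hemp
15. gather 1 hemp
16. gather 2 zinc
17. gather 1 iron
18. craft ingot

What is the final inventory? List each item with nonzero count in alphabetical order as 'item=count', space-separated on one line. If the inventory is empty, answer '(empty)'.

Answer: hemp=5 ingot=1 ink=12 ladder=2 wire=1 zinc=3

Derivation:
After 1 (gather 7 hemp): hemp=7
After 2 (craft cart): cart=2 hemp=3
After 3 (consume 1 hemp): cart=2 hemp=2
After 4 (consume 2 cart): hemp=2
After 5 (gather 9 hemp): hemp=11
After 6 (gather 3 zinc): hemp=11 zinc=3
After 7 (craft ladder): hemp=11 ladder=2 zinc=1
After 8 (craft cart): cart=2 hemp=7 ladder=2 zinc=1
After 9 (craft cart): cart=4 hemp=3 ladder=2 zinc=1
After 10 (craft wire): hemp=3 ladder=2 wire=4 zinc=1
After 11 (craft ink): hemp=3 ink=4 ladder=2 wire=3 zinc=1
After 12 (craft ink): hemp=3 ink=8 ladder=2 wire=2 zinc=1
After 13 (craft ink): hemp=3 ink=12 ladder=2 wire=1 zinc=1
After 14 (gather 1 hemp): hemp=4 ink=12 ladder=2 wire=1 zinc=1
After 15 (gather 1 hemp): hemp=5 ink=12 ladder=2 wire=1 zinc=1
After 16 (gather 2 zinc): hemp=5 ink=12 ladder=2 wire=1 zinc=3
After 17 (gather 1 iron): hemp=5 ink=12 iron=1 ladder=2 wire=1 zinc=3
After 18 (craft ingot): hemp=5 ingot=1 ink=12 ladder=2 wire=1 zinc=3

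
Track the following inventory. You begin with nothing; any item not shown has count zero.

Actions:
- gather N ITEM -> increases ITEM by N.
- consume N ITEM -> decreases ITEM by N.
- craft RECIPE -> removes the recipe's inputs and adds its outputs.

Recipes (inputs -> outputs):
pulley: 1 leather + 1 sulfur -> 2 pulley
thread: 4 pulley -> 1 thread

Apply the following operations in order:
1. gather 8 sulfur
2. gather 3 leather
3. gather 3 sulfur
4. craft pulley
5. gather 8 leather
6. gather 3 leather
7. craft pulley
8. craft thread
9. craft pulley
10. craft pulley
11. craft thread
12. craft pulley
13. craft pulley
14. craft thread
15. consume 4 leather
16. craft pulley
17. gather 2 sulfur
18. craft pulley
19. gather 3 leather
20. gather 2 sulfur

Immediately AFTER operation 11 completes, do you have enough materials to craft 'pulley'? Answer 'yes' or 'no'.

Answer: yes

Derivation:
After 1 (gather 8 sulfur): sulfur=8
After 2 (gather 3 leather): leather=3 sulfur=8
After 3 (gather 3 sulfur): leather=3 sulfur=11
After 4 (craft pulley): leather=2 pulley=2 sulfur=10
After 5 (gather 8 leather): leather=10 pulley=2 sulfur=10
After 6 (gather 3 leather): leather=13 pulley=2 sulfur=10
After 7 (craft pulley): leather=12 pulley=4 sulfur=9
After 8 (craft thread): leather=12 sulfur=9 thread=1
After 9 (craft pulley): leather=11 pulley=2 sulfur=8 thread=1
After 10 (craft pulley): leather=10 pulley=4 sulfur=7 thread=1
After 11 (craft thread): leather=10 sulfur=7 thread=2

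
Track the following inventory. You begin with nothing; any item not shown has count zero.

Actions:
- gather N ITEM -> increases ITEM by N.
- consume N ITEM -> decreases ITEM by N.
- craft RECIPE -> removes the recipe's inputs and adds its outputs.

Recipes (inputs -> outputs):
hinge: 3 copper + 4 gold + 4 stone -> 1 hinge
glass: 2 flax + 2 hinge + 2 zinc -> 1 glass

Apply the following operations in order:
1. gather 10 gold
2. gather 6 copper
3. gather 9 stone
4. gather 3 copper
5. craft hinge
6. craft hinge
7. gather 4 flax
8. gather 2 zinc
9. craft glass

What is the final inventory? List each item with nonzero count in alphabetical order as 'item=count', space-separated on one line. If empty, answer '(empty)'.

After 1 (gather 10 gold): gold=10
After 2 (gather 6 copper): copper=6 gold=10
After 3 (gather 9 stone): copper=6 gold=10 stone=9
After 4 (gather 3 copper): copper=9 gold=10 stone=9
After 5 (craft hinge): copper=6 gold=6 hinge=1 stone=5
After 6 (craft hinge): copper=3 gold=2 hinge=2 stone=1
After 7 (gather 4 flax): copper=3 flax=4 gold=2 hinge=2 stone=1
After 8 (gather 2 zinc): copper=3 flax=4 gold=2 hinge=2 stone=1 zinc=2
After 9 (craft glass): copper=3 flax=2 glass=1 gold=2 stone=1

Answer: copper=3 flax=2 glass=1 gold=2 stone=1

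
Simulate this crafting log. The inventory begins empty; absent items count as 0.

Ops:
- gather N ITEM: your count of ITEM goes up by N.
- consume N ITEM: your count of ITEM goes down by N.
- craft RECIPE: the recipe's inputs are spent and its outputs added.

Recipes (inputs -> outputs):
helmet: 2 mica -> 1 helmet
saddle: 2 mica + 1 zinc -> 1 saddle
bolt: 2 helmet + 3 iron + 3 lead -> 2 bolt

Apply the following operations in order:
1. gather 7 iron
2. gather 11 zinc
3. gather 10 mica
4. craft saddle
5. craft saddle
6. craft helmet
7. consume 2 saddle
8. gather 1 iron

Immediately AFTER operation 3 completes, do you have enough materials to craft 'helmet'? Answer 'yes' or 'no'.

Answer: yes

Derivation:
After 1 (gather 7 iron): iron=7
After 2 (gather 11 zinc): iron=7 zinc=11
After 3 (gather 10 mica): iron=7 mica=10 zinc=11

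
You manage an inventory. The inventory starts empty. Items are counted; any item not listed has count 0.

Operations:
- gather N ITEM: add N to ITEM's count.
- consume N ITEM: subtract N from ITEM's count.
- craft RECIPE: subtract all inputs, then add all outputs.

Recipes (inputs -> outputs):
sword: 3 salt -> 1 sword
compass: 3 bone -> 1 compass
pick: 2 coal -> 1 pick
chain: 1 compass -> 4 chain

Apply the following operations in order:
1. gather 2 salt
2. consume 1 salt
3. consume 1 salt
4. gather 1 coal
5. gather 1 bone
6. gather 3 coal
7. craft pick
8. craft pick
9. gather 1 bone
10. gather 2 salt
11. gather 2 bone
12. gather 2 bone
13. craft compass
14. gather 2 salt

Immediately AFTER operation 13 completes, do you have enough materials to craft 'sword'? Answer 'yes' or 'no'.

After 1 (gather 2 salt): salt=2
After 2 (consume 1 salt): salt=1
After 3 (consume 1 salt): (empty)
After 4 (gather 1 coal): coal=1
After 5 (gather 1 bone): bone=1 coal=1
After 6 (gather 3 coal): bone=1 coal=4
After 7 (craft pick): bone=1 coal=2 pick=1
After 8 (craft pick): bone=1 pick=2
After 9 (gather 1 bone): bone=2 pick=2
After 10 (gather 2 salt): bone=2 pick=2 salt=2
After 11 (gather 2 bone): bone=4 pick=2 salt=2
After 12 (gather 2 bone): bone=6 pick=2 salt=2
After 13 (craft compass): bone=3 compass=1 pick=2 salt=2

Answer: no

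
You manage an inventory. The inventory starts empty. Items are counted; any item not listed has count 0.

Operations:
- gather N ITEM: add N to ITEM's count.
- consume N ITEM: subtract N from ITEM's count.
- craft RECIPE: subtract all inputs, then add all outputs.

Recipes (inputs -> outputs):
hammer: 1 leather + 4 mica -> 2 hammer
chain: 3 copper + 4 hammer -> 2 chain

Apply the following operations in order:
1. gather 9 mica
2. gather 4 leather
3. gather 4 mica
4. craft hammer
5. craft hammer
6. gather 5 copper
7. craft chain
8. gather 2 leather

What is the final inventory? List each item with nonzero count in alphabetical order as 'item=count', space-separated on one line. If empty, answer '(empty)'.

After 1 (gather 9 mica): mica=9
After 2 (gather 4 leather): leather=4 mica=9
After 3 (gather 4 mica): leather=4 mica=13
After 4 (craft hammer): hammer=2 leather=3 mica=9
After 5 (craft hammer): hammer=4 leather=2 mica=5
After 6 (gather 5 copper): copper=5 hammer=4 leather=2 mica=5
After 7 (craft chain): chain=2 copper=2 leather=2 mica=5
After 8 (gather 2 leather): chain=2 copper=2 leather=4 mica=5

Answer: chain=2 copper=2 leather=4 mica=5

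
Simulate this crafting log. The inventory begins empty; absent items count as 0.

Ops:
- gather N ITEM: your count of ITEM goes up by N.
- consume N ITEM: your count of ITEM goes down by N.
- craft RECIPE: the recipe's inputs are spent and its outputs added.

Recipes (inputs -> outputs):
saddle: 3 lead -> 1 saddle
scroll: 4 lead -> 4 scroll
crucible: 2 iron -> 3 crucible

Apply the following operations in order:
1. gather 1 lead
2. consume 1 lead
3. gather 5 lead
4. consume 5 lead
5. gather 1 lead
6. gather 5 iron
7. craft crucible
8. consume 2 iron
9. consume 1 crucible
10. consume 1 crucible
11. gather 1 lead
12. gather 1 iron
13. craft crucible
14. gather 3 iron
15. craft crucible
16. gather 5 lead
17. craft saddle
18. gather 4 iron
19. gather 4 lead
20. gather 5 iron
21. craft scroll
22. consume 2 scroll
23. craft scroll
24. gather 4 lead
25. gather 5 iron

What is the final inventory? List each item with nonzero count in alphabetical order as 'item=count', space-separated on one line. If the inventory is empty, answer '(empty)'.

After 1 (gather 1 lead): lead=1
After 2 (consume 1 lead): (empty)
After 3 (gather 5 lead): lead=5
After 4 (consume 5 lead): (empty)
After 5 (gather 1 lead): lead=1
After 6 (gather 5 iron): iron=5 lead=1
After 7 (craft crucible): crucible=3 iron=3 lead=1
After 8 (consume 2 iron): crucible=3 iron=1 lead=1
After 9 (consume 1 crucible): crucible=2 iron=1 lead=1
After 10 (consume 1 crucible): crucible=1 iron=1 lead=1
After 11 (gather 1 lead): crucible=1 iron=1 lead=2
After 12 (gather 1 iron): crucible=1 iron=2 lead=2
After 13 (craft crucible): crucible=4 lead=2
After 14 (gather 3 iron): crucible=4 iron=3 lead=2
After 15 (craft crucible): crucible=7 iron=1 lead=2
After 16 (gather 5 lead): crucible=7 iron=1 lead=7
After 17 (craft saddle): crucible=7 iron=1 lead=4 saddle=1
After 18 (gather 4 iron): crucible=7 iron=5 lead=4 saddle=1
After 19 (gather 4 lead): crucible=7 iron=5 lead=8 saddle=1
After 20 (gather 5 iron): crucible=7 iron=10 lead=8 saddle=1
After 21 (craft scroll): crucible=7 iron=10 lead=4 saddle=1 scroll=4
After 22 (consume 2 scroll): crucible=7 iron=10 lead=4 saddle=1 scroll=2
After 23 (craft scroll): crucible=7 iron=10 saddle=1 scroll=6
After 24 (gather 4 lead): crucible=7 iron=10 lead=4 saddle=1 scroll=6
After 25 (gather 5 iron): crucible=7 iron=15 lead=4 saddle=1 scroll=6

Answer: crucible=7 iron=15 lead=4 saddle=1 scroll=6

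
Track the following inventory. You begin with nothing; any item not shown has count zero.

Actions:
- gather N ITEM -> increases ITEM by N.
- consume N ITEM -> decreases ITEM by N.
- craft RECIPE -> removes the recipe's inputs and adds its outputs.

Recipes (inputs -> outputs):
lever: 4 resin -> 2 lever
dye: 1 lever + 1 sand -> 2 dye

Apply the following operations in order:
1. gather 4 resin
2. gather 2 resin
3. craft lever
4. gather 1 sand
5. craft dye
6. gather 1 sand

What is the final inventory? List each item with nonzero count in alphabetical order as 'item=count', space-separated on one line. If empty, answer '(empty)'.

Answer: dye=2 lever=1 resin=2 sand=1

Derivation:
After 1 (gather 4 resin): resin=4
After 2 (gather 2 resin): resin=6
After 3 (craft lever): lever=2 resin=2
After 4 (gather 1 sand): lever=2 resin=2 sand=1
After 5 (craft dye): dye=2 lever=1 resin=2
After 6 (gather 1 sand): dye=2 lever=1 resin=2 sand=1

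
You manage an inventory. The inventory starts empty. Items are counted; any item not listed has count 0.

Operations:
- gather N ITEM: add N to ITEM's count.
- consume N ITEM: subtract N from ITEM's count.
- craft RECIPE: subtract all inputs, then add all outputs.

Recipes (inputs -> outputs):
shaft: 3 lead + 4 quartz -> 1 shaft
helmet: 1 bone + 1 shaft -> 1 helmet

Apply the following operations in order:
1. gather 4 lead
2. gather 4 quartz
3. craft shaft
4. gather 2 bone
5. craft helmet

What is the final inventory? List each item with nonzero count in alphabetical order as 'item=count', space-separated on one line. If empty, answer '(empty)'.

After 1 (gather 4 lead): lead=4
After 2 (gather 4 quartz): lead=4 quartz=4
After 3 (craft shaft): lead=1 shaft=1
After 4 (gather 2 bone): bone=2 lead=1 shaft=1
After 5 (craft helmet): bone=1 helmet=1 lead=1

Answer: bone=1 helmet=1 lead=1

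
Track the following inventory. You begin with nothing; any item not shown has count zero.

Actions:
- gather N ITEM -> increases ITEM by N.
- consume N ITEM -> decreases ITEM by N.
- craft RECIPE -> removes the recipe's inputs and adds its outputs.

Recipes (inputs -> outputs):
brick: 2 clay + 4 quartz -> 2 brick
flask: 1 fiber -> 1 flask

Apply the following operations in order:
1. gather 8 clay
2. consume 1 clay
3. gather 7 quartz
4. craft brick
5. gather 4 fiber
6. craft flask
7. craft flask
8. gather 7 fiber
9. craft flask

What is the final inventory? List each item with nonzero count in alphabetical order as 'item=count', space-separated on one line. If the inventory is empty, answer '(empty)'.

After 1 (gather 8 clay): clay=8
After 2 (consume 1 clay): clay=7
After 3 (gather 7 quartz): clay=7 quartz=7
After 4 (craft brick): brick=2 clay=5 quartz=3
After 5 (gather 4 fiber): brick=2 clay=5 fiber=4 quartz=3
After 6 (craft flask): brick=2 clay=5 fiber=3 flask=1 quartz=3
After 7 (craft flask): brick=2 clay=5 fiber=2 flask=2 quartz=3
After 8 (gather 7 fiber): brick=2 clay=5 fiber=9 flask=2 quartz=3
After 9 (craft flask): brick=2 clay=5 fiber=8 flask=3 quartz=3

Answer: brick=2 clay=5 fiber=8 flask=3 quartz=3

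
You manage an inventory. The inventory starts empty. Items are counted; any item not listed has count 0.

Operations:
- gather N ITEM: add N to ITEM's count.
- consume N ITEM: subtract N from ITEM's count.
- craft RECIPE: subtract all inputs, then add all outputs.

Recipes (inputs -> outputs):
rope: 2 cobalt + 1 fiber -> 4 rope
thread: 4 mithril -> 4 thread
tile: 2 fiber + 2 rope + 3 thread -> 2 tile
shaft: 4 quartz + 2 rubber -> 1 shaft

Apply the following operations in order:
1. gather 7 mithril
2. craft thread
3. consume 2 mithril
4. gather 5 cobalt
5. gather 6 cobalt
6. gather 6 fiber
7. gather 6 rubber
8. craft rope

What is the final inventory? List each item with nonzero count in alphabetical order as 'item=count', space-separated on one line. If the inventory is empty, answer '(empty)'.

After 1 (gather 7 mithril): mithril=7
After 2 (craft thread): mithril=3 thread=4
After 3 (consume 2 mithril): mithril=1 thread=4
After 4 (gather 5 cobalt): cobalt=5 mithril=1 thread=4
After 5 (gather 6 cobalt): cobalt=11 mithril=1 thread=4
After 6 (gather 6 fiber): cobalt=11 fiber=6 mithril=1 thread=4
After 7 (gather 6 rubber): cobalt=11 fiber=6 mithril=1 rubber=6 thread=4
After 8 (craft rope): cobalt=9 fiber=5 mithril=1 rope=4 rubber=6 thread=4

Answer: cobalt=9 fiber=5 mithril=1 rope=4 rubber=6 thread=4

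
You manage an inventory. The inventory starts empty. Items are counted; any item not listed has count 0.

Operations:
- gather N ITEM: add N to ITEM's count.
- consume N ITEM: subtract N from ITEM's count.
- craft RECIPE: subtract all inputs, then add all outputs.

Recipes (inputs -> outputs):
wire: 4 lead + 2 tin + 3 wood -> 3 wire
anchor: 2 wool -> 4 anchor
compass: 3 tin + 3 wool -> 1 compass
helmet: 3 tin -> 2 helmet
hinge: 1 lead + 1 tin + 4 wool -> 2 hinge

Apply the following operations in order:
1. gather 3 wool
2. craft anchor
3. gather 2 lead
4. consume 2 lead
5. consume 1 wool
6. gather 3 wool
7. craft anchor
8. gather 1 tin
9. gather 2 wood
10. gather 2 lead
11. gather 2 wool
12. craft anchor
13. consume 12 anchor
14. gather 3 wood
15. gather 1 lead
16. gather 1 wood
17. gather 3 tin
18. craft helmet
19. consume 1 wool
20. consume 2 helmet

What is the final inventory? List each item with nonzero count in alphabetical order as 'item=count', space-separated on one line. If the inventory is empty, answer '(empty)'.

Answer: lead=3 tin=1 wood=6

Derivation:
After 1 (gather 3 wool): wool=3
After 2 (craft anchor): anchor=4 wool=1
After 3 (gather 2 lead): anchor=4 lead=2 wool=1
After 4 (consume 2 lead): anchor=4 wool=1
After 5 (consume 1 wool): anchor=4
After 6 (gather 3 wool): anchor=4 wool=3
After 7 (craft anchor): anchor=8 wool=1
After 8 (gather 1 tin): anchor=8 tin=1 wool=1
After 9 (gather 2 wood): anchor=8 tin=1 wood=2 wool=1
After 10 (gather 2 lead): anchor=8 lead=2 tin=1 wood=2 wool=1
After 11 (gather 2 wool): anchor=8 lead=2 tin=1 wood=2 wool=3
After 12 (craft anchor): anchor=12 lead=2 tin=1 wood=2 wool=1
After 13 (consume 12 anchor): lead=2 tin=1 wood=2 wool=1
After 14 (gather 3 wood): lead=2 tin=1 wood=5 wool=1
After 15 (gather 1 lead): lead=3 tin=1 wood=5 wool=1
After 16 (gather 1 wood): lead=3 tin=1 wood=6 wool=1
After 17 (gather 3 tin): lead=3 tin=4 wood=6 wool=1
After 18 (craft helmet): helmet=2 lead=3 tin=1 wood=6 wool=1
After 19 (consume 1 wool): helmet=2 lead=3 tin=1 wood=6
After 20 (consume 2 helmet): lead=3 tin=1 wood=6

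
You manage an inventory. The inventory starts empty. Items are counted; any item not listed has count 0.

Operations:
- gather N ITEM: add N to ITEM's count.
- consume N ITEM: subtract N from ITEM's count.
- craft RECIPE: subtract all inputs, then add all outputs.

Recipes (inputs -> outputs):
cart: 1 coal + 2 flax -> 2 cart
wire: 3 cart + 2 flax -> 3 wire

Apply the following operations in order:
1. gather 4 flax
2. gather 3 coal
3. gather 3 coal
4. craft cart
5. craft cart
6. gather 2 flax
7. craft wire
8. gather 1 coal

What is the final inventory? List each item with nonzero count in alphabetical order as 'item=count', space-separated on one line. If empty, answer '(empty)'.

Answer: cart=1 coal=5 wire=3

Derivation:
After 1 (gather 4 flax): flax=4
After 2 (gather 3 coal): coal=3 flax=4
After 3 (gather 3 coal): coal=6 flax=4
After 4 (craft cart): cart=2 coal=5 flax=2
After 5 (craft cart): cart=4 coal=4
After 6 (gather 2 flax): cart=4 coal=4 flax=2
After 7 (craft wire): cart=1 coal=4 wire=3
After 8 (gather 1 coal): cart=1 coal=5 wire=3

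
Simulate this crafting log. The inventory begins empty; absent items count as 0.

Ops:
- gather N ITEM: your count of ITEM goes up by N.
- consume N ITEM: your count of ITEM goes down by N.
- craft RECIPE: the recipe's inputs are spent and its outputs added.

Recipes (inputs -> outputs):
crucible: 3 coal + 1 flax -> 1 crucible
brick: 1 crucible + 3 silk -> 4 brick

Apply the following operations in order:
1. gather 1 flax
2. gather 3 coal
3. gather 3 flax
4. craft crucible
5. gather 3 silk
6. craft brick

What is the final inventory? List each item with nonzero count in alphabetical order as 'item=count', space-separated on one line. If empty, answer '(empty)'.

Answer: brick=4 flax=3

Derivation:
After 1 (gather 1 flax): flax=1
After 2 (gather 3 coal): coal=3 flax=1
After 3 (gather 3 flax): coal=3 flax=4
After 4 (craft crucible): crucible=1 flax=3
After 5 (gather 3 silk): crucible=1 flax=3 silk=3
After 6 (craft brick): brick=4 flax=3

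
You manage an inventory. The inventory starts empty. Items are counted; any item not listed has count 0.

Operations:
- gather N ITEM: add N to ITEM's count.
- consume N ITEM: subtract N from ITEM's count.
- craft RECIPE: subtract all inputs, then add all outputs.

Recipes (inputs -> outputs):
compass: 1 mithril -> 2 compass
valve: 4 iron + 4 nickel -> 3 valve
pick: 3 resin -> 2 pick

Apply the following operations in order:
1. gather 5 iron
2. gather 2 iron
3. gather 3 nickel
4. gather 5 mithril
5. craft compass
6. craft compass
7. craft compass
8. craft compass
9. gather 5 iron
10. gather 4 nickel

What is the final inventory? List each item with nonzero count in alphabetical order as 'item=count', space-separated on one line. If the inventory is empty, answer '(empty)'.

Answer: compass=8 iron=12 mithril=1 nickel=7

Derivation:
After 1 (gather 5 iron): iron=5
After 2 (gather 2 iron): iron=7
After 3 (gather 3 nickel): iron=7 nickel=3
After 4 (gather 5 mithril): iron=7 mithril=5 nickel=3
After 5 (craft compass): compass=2 iron=7 mithril=4 nickel=3
After 6 (craft compass): compass=4 iron=7 mithril=3 nickel=3
After 7 (craft compass): compass=6 iron=7 mithril=2 nickel=3
After 8 (craft compass): compass=8 iron=7 mithril=1 nickel=3
After 9 (gather 5 iron): compass=8 iron=12 mithril=1 nickel=3
After 10 (gather 4 nickel): compass=8 iron=12 mithril=1 nickel=7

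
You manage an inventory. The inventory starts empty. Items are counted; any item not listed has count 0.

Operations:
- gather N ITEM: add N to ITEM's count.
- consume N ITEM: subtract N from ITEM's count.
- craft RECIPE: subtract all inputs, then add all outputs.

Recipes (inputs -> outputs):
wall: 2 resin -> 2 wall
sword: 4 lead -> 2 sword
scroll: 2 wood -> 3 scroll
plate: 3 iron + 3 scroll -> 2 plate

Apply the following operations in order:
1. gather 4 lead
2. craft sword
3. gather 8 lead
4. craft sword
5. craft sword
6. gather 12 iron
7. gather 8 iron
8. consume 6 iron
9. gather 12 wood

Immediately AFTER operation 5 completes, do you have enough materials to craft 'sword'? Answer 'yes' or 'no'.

After 1 (gather 4 lead): lead=4
After 2 (craft sword): sword=2
After 3 (gather 8 lead): lead=8 sword=2
After 4 (craft sword): lead=4 sword=4
After 5 (craft sword): sword=6

Answer: no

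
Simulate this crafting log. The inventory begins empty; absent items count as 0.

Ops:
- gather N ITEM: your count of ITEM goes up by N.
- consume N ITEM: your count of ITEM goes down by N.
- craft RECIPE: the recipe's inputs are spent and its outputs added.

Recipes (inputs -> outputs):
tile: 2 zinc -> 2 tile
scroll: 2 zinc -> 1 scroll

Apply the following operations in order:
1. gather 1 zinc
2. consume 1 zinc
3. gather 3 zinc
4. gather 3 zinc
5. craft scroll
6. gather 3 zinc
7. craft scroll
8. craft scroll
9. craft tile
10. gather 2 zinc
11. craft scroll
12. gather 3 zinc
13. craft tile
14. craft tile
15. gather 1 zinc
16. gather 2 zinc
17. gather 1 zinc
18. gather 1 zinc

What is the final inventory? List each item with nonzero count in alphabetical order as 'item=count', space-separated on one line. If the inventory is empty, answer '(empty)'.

After 1 (gather 1 zinc): zinc=1
After 2 (consume 1 zinc): (empty)
After 3 (gather 3 zinc): zinc=3
After 4 (gather 3 zinc): zinc=6
After 5 (craft scroll): scroll=1 zinc=4
After 6 (gather 3 zinc): scroll=1 zinc=7
After 7 (craft scroll): scroll=2 zinc=5
After 8 (craft scroll): scroll=3 zinc=3
After 9 (craft tile): scroll=3 tile=2 zinc=1
After 10 (gather 2 zinc): scroll=3 tile=2 zinc=3
After 11 (craft scroll): scroll=4 tile=2 zinc=1
After 12 (gather 3 zinc): scroll=4 tile=2 zinc=4
After 13 (craft tile): scroll=4 tile=4 zinc=2
After 14 (craft tile): scroll=4 tile=6
After 15 (gather 1 zinc): scroll=4 tile=6 zinc=1
After 16 (gather 2 zinc): scroll=4 tile=6 zinc=3
After 17 (gather 1 zinc): scroll=4 tile=6 zinc=4
After 18 (gather 1 zinc): scroll=4 tile=6 zinc=5

Answer: scroll=4 tile=6 zinc=5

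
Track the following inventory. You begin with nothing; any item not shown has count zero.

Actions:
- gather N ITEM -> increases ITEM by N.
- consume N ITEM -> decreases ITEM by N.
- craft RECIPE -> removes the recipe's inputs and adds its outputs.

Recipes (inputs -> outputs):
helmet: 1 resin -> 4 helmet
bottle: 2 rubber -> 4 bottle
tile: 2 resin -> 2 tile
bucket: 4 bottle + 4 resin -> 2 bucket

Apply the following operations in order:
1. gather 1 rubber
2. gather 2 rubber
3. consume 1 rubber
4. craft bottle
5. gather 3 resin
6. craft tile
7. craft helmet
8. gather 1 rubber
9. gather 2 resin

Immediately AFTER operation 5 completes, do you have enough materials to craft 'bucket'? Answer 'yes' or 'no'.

Answer: no

Derivation:
After 1 (gather 1 rubber): rubber=1
After 2 (gather 2 rubber): rubber=3
After 3 (consume 1 rubber): rubber=2
After 4 (craft bottle): bottle=4
After 5 (gather 3 resin): bottle=4 resin=3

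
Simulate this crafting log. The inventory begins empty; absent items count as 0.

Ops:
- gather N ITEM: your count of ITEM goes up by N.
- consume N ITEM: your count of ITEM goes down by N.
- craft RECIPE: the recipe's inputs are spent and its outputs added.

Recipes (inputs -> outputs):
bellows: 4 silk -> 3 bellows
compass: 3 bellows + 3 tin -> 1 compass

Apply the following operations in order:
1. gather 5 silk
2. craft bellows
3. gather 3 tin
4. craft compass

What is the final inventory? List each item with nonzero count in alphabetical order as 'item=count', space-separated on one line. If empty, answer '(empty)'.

Answer: compass=1 silk=1

Derivation:
After 1 (gather 5 silk): silk=5
After 2 (craft bellows): bellows=3 silk=1
After 3 (gather 3 tin): bellows=3 silk=1 tin=3
After 4 (craft compass): compass=1 silk=1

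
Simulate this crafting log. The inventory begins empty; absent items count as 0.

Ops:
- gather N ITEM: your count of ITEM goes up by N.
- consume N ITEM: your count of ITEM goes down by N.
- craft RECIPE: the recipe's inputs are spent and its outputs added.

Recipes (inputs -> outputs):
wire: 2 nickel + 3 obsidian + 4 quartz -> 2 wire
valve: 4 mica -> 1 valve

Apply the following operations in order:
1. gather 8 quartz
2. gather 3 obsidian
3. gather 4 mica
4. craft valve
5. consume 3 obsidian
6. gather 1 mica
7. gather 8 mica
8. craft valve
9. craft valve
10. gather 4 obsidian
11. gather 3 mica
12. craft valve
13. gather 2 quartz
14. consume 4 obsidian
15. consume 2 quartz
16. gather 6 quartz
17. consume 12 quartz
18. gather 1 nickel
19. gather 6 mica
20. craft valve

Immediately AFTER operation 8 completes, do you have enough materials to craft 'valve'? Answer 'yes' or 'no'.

Answer: yes

Derivation:
After 1 (gather 8 quartz): quartz=8
After 2 (gather 3 obsidian): obsidian=3 quartz=8
After 3 (gather 4 mica): mica=4 obsidian=3 quartz=8
After 4 (craft valve): obsidian=3 quartz=8 valve=1
After 5 (consume 3 obsidian): quartz=8 valve=1
After 6 (gather 1 mica): mica=1 quartz=8 valve=1
After 7 (gather 8 mica): mica=9 quartz=8 valve=1
After 8 (craft valve): mica=5 quartz=8 valve=2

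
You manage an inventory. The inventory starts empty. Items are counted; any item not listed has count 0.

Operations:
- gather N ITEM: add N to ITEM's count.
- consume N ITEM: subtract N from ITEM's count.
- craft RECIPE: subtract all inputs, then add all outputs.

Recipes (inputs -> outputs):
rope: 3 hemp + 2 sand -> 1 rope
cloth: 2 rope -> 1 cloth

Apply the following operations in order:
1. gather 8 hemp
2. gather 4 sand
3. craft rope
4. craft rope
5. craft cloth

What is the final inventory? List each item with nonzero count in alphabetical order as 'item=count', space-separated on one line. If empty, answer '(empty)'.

After 1 (gather 8 hemp): hemp=8
After 2 (gather 4 sand): hemp=8 sand=4
After 3 (craft rope): hemp=5 rope=1 sand=2
After 4 (craft rope): hemp=2 rope=2
After 5 (craft cloth): cloth=1 hemp=2

Answer: cloth=1 hemp=2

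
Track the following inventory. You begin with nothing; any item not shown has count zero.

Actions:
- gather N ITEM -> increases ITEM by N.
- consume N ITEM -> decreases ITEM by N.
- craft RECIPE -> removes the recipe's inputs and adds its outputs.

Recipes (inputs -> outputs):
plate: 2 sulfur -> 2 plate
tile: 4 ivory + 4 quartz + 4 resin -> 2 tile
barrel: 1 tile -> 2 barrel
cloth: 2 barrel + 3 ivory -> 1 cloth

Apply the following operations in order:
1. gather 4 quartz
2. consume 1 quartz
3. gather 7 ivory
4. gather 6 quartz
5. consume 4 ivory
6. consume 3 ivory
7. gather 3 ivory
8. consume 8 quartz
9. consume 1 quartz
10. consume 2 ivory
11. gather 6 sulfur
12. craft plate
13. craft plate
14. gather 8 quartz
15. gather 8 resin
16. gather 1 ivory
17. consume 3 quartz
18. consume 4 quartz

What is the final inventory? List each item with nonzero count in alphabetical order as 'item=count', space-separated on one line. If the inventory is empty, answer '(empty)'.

Answer: ivory=2 plate=4 quartz=1 resin=8 sulfur=2

Derivation:
After 1 (gather 4 quartz): quartz=4
After 2 (consume 1 quartz): quartz=3
After 3 (gather 7 ivory): ivory=7 quartz=3
After 4 (gather 6 quartz): ivory=7 quartz=9
After 5 (consume 4 ivory): ivory=3 quartz=9
After 6 (consume 3 ivory): quartz=9
After 7 (gather 3 ivory): ivory=3 quartz=9
After 8 (consume 8 quartz): ivory=3 quartz=1
After 9 (consume 1 quartz): ivory=3
After 10 (consume 2 ivory): ivory=1
After 11 (gather 6 sulfur): ivory=1 sulfur=6
After 12 (craft plate): ivory=1 plate=2 sulfur=4
After 13 (craft plate): ivory=1 plate=4 sulfur=2
After 14 (gather 8 quartz): ivory=1 plate=4 quartz=8 sulfur=2
After 15 (gather 8 resin): ivory=1 plate=4 quartz=8 resin=8 sulfur=2
After 16 (gather 1 ivory): ivory=2 plate=4 quartz=8 resin=8 sulfur=2
After 17 (consume 3 quartz): ivory=2 plate=4 quartz=5 resin=8 sulfur=2
After 18 (consume 4 quartz): ivory=2 plate=4 quartz=1 resin=8 sulfur=2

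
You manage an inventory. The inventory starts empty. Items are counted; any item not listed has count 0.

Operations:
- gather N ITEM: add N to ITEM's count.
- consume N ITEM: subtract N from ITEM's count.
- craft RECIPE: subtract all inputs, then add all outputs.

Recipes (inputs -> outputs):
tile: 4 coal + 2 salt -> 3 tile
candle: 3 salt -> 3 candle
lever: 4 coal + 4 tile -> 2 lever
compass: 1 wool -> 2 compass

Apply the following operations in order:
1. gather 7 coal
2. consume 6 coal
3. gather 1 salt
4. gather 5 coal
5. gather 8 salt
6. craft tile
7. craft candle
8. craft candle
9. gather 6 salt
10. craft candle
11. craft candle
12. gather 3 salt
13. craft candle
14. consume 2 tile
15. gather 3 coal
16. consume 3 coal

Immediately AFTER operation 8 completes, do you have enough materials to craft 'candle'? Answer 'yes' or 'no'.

Answer: no

Derivation:
After 1 (gather 7 coal): coal=7
After 2 (consume 6 coal): coal=1
After 3 (gather 1 salt): coal=1 salt=1
After 4 (gather 5 coal): coal=6 salt=1
After 5 (gather 8 salt): coal=6 salt=9
After 6 (craft tile): coal=2 salt=7 tile=3
After 7 (craft candle): candle=3 coal=2 salt=4 tile=3
After 8 (craft candle): candle=6 coal=2 salt=1 tile=3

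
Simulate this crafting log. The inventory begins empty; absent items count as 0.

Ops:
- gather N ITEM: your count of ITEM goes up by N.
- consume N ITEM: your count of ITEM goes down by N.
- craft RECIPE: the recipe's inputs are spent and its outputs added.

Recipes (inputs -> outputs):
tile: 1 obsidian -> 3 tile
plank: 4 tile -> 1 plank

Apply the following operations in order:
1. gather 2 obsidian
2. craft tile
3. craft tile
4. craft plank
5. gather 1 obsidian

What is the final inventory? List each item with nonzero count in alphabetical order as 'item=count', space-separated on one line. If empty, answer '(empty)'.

After 1 (gather 2 obsidian): obsidian=2
After 2 (craft tile): obsidian=1 tile=3
After 3 (craft tile): tile=6
After 4 (craft plank): plank=1 tile=2
After 5 (gather 1 obsidian): obsidian=1 plank=1 tile=2

Answer: obsidian=1 plank=1 tile=2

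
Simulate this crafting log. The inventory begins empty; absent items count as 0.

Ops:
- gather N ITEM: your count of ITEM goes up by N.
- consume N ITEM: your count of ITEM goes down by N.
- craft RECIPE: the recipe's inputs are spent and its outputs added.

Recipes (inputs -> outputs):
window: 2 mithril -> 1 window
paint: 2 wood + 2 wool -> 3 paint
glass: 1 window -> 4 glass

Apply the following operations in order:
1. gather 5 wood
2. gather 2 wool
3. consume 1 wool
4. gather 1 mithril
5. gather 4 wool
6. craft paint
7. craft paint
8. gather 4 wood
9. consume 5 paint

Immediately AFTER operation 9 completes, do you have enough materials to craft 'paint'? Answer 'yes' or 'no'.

Answer: no

Derivation:
After 1 (gather 5 wood): wood=5
After 2 (gather 2 wool): wood=5 wool=2
After 3 (consume 1 wool): wood=5 wool=1
After 4 (gather 1 mithril): mithril=1 wood=5 wool=1
After 5 (gather 4 wool): mithril=1 wood=5 wool=5
After 6 (craft paint): mithril=1 paint=3 wood=3 wool=3
After 7 (craft paint): mithril=1 paint=6 wood=1 wool=1
After 8 (gather 4 wood): mithril=1 paint=6 wood=5 wool=1
After 9 (consume 5 paint): mithril=1 paint=1 wood=5 wool=1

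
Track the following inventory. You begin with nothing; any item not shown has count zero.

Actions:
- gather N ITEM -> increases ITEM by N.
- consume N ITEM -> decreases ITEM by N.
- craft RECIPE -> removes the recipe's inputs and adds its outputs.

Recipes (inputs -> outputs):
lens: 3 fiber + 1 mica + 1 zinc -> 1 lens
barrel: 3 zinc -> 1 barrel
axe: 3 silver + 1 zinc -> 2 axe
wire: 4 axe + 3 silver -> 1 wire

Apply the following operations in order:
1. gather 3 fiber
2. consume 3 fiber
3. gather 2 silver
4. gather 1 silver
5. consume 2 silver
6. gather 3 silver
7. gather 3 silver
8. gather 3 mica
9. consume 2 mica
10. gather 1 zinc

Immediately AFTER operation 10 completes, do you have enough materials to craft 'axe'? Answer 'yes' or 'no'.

After 1 (gather 3 fiber): fiber=3
After 2 (consume 3 fiber): (empty)
After 3 (gather 2 silver): silver=2
After 4 (gather 1 silver): silver=3
After 5 (consume 2 silver): silver=1
After 6 (gather 3 silver): silver=4
After 7 (gather 3 silver): silver=7
After 8 (gather 3 mica): mica=3 silver=7
After 9 (consume 2 mica): mica=1 silver=7
After 10 (gather 1 zinc): mica=1 silver=7 zinc=1

Answer: yes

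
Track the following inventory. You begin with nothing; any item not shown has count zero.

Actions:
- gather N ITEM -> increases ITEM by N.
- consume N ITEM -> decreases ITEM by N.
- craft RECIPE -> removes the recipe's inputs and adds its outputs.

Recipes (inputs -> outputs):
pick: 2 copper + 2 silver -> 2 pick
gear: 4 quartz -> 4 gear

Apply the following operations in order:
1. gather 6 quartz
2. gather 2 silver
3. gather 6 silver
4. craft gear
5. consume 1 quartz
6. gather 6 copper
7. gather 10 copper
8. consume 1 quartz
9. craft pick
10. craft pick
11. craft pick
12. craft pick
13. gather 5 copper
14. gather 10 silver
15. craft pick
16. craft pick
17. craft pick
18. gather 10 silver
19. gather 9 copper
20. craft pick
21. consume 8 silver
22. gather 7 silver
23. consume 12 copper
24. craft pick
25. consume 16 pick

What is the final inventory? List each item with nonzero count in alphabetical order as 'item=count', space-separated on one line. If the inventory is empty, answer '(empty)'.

Answer: gear=4 pick=2 silver=9

Derivation:
After 1 (gather 6 quartz): quartz=6
After 2 (gather 2 silver): quartz=6 silver=2
After 3 (gather 6 silver): quartz=6 silver=8
After 4 (craft gear): gear=4 quartz=2 silver=8
After 5 (consume 1 quartz): gear=4 quartz=1 silver=8
After 6 (gather 6 copper): copper=6 gear=4 quartz=1 silver=8
After 7 (gather 10 copper): copper=16 gear=4 quartz=1 silver=8
After 8 (consume 1 quartz): copper=16 gear=4 silver=8
After 9 (craft pick): copper=14 gear=4 pick=2 silver=6
After 10 (craft pick): copper=12 gear=4 pick=4 silver=4
After 11 (craft pick): copper=10 gear=4 pick=6 silver=2
After 12 (craft pick): copper=8 gear=4 pick=8
After 13 (gather 5 copper): copper=13 gear=4 pick=8
After 14 (gather 10 silver): copper=13 gear=4 pick=8 silver=10
After 15 (craft pick): copper=11 gear=4 pick=10 silver=8
After 16 (craft pick): copper=9 gear=4 pick=12 silver=6
After 17 (craft pick): copper=7 gear=4 pick=14 silver=4
After 18 (gather 10 silver): copper=7 gear=4 pick=14 silver=14
After 19 (gather 9 copper): copper=16 gear=4 pick=14 silver=14
After 20 (craft pick): copper=14 gear=4 pick=16 silver=12
After 21 (consume 8 silver): copper=14 gear=4 pick=16 silver=4
After 22 (gather 7 silver): copper=14 gear=4 pick=16 silver=11
After 23 (consume 12 copper): copper=2 gear=4 pick=16 silver=11
After 24 (craft pick): gear=4 pick=18 silver=9
After 25 (consume 16 pick): gear=4 pick=2 silver=9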